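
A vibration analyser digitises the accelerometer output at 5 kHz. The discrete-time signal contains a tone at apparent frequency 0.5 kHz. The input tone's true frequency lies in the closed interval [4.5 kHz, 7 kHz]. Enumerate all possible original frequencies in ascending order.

Frequencies that alias to 0.5 kHz are k·fs ± 0.5 kHz for integer k ≥ 0.
k=0: 0.5 kHz.
k=1: 4.5 kHz, 5.5 kHz.
k=2: 9.5 kHz, 10.5 kHz.
Within [4.5 kHz, 7 kHz]: 4.5 kHz, 5.5 kHz.

4.5 kHz, 5.5 kHz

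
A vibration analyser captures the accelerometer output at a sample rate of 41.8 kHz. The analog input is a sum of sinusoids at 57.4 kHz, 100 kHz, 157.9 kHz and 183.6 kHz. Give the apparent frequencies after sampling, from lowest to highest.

9.3 kHz, 15.6 kHz, 16.4 kHz

fs/2 = 20.9 kHz.
57.4 kHz mod fs = 15.6 kHz.
15.6 kHz ≤ fs/2 = 20.9 kHz, appears at 15.6 kHz.
100 kHz mod fs = 16.4 kHz.
16.4 kHz ≤ fs/2 = 20.9 kHz, appears at 16.4 kHz.
157.9 kHz mod fs = 32.5 kHz.
32.5 kHz > fs/2 = 20.9 kHz, folds to fs − 32.5 kHz = 9.3 kHz.
183.6 kHz mod fs = 16.4 kHz.
16.4 kHz ≤ fs/2 = 20.9 kHz, appears at 16.4 kHz.
Distinct values: {9.3 kHz, 15.6 kHz, 16.4 kHz}.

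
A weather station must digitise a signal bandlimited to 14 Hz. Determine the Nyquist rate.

28 Hz

Nyquist rate = 2 × 14 Hz = 28 Hz.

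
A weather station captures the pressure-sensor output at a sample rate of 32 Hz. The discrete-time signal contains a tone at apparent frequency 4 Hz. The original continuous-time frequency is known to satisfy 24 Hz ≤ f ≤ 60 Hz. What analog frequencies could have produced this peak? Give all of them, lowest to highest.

Frequencies that alias to 4 Hz are k·fs ± 4 Hz for integer k ≥ 0.
k=0: 4 Hz.
k=1: 28 Hz, 36 Hz.
k=2: 60 Hz, 68 Hz.
k=3: 92 Hz, 100 Hz.
Within [24 Hz, 60 Hz]: 28 Hz, 36 Hz, 60 Hz.

28 Hz, 36 Hz, 60 Hz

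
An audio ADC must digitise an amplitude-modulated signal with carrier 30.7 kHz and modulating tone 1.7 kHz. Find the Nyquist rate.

AM sidebands sit at fc ± fm = 29 kHz and 32.4 kHz.
Highest-frequency component: 32.4 kHz.
Nyquist rate = 2 × 32.4 kHz = 64.8 kHz.

64.8 kHz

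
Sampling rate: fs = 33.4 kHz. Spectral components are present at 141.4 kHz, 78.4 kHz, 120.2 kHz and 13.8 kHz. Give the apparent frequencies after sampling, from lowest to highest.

fs/2 = 16.7 kHz.
141.4 kHz mod fs = 7.8 kHz.
7.8 kHz ≤ fs/2 = 16.7 kHz, appears at 7.8 kHz.
78.4 kHz mod fs = 11.6 kHz.
11.6 kHz ≤ fs/2 = 16.7 kHz, appears at 11.6 kHz.
120.2 kHz mod fs = 20 kHz.
20 kHz > fs/2 = 16.7 kHz, folds to fs − 20 kHz = 13.4 kHz.
13.8 kHz ≤ fs/2 = 16.7 kHz, passes unchanged.
Distinct values: {7.8 kHz, 11.6 kHz, 13.4 kHz, 13.8 kHz}.

7.8 kHz, 11.6 kHz, 13.4 kHz, 13.8 kHz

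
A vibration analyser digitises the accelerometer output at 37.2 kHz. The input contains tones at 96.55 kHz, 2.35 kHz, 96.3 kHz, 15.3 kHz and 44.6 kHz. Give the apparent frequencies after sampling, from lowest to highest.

2.35 kHz, 7.4 kHz, 15.05 kHz, 15.3 kHz

fs/2 = 18.6 kHz.
96.55 kHz mod fs = 22.15 kHz.
22.15 kHz > fs/2 = 18.6 kHz, folds to fs − 22.15 kHz = 15.05 kHz.
2.35 kHz ≤ fs/2 = 18.6 kHz, passes unchanged.
96.3 kHz mod fs = 21.9 kHz.
21.9 kHz > fs/2 = 18.6 kHz, folds to fs − 21.9 kHz = 15.3 kHz.
15.3 kHz ≤ fs/2 = 18.6 kHz, passes unchanged.
44.6 kHz mod fs = 7.4 kHz.
7.4 kHz ≤ fs/2 = 18.6 kHz, appears at 7.4 kHz.
Distinct values: {2.35 kHz, 7.4 kHz, 15.05 kHz, 15.3 kHz}.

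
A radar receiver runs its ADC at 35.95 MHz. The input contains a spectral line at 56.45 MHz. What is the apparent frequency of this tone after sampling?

56.45 MHz mod fs = 20.5 MHz.
20.5 MHz > fs/2 = 17.975 MHz, folds to fs − 20.5 MHz = 15.45 MHz.

15.45 MHz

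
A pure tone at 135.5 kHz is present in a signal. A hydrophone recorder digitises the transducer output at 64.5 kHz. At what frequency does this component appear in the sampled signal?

6.5 kHz

135.5 kHz mod fs = 6.5 kHz.
6.5 kHz ≤ fs/2 = 32.25 kHz, appears at 6.5 kHz.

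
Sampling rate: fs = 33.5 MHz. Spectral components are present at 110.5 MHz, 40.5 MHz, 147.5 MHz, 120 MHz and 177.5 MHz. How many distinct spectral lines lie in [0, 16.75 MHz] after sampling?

4

fs/2 = 16.75 MHz.
110.5 MHz mod fs = 10 MHz.
10 MHz ≤ fs/2 = 16.75 MHz, appears at 10 MHz.
40.5 MHz mod fs = 7 MHz.
7 MHz ≤ fs/2 = 16.75 MHz, appears at 7 MHz.
147.5 MHz mod fs = 13.5 MHz.
13.5 MHz ≤ fs/2 = 16.75 MHz, appears at 13.5 MHz.
120 MHz mod fs = 19.5 MHz.
19.5 MHz > fs/2 = 16.75 MHz, folds to fs − 19.5 MHz = 14 MHz.
177.5 MHz mod fs = 10 MHz.
10 MHz ≤ fs/2 = 16.75 MHz, appears at 10 MHz.
Distinct values: {7 MHz, 10 MHz, 13.5 MHz, 14 MHz} → 4.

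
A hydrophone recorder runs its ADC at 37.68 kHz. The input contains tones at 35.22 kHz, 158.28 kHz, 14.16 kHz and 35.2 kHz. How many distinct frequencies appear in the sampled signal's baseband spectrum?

fs/2 = 18.84 kHz.
35.22 kHz > fs/2 = 18.84 kHz, folds to fs − 35.22 kHz = 2.46 kHz.
158.28 kHz mod fs = 7.56 kHz.
7.56 kHz ≤ fs/2 = 18.84 kHz, appears at 7.56 kHz.
14.16 kHz ≤ fs/2 = 18.84 kHz, passes unchanged.
35.2 kHz > fs/2 = 18.84 kHz, folds to fs − 35.2 kHz = 2.48 kHz.
Distinct values: {2.46 kHz, 2.48 kHz, 7.56 kHz, 14.16 kHz} → 4.

4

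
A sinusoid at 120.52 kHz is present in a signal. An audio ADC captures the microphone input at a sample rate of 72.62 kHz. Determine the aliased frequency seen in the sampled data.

24.72 kHz

120.52 kHz mod fs = 47.9 kHz.
47.9 kHz > fs/2 = 36.31 kHz, folds to fs − 47.9 kHz = 24.72 kHz.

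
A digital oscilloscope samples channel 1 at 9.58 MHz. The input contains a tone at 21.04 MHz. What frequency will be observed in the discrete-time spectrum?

1.88 MHz

21.04 MHz mod fs = 1.88 MHz.
1.88 MHz ≤ fs/2 = 4.79 MHz, appears at 1.88 MHz.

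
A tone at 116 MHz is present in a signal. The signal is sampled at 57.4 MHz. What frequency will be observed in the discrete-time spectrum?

1.2 MHz

116 MHz mod fs = 1.2 MHz.
1.2 MHz ≤ fs/2 = 28.7 MHz, appears at 1.2 MHz.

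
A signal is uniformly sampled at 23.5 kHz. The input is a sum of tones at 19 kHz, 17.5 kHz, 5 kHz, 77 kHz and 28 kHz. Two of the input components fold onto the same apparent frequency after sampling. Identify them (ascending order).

fs/2 = 11.75 kHz.
19 kHz > fs/2 = 11.75 kHz, folds to fs − 19 kHz = 4.5 kHz.
17.5 kHz > fs/2 = 11.75 kHz, folds to fs − 17.5 kHz = 6 kHz.
5 kHz ≤ fs/2 = 11.75 kHz, passes unchanged.
77 kHz mod fs = 6.5 kHz.
6.5 kHz ≤ fs/2 = 11.75 kHz, appears at 6.5 kHz.
28 kHz mod fs = 4.5 kHz.
4.5 kHz ≤ fs/2 = 11.75 kHz, appears at 4.5 kHz.
19 kHz and 28 kHz both map to 4.5 kHz.

19 kHz, 28 kHz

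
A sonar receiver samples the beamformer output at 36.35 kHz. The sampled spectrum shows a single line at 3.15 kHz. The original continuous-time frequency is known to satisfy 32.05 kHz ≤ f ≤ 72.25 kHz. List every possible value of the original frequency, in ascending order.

Frequencies that alias to 3.15 kHz are k·fs ± 3.15 kHz for integer k ≥ 0.
k=0: 3.15 kHz.
k=1: 33.2 kHz, 39.5 kHz.
k=2: 69.55 kHz, 75.85 kHz.
k=3: 105.9 kHz, 112.2 kHz.
Within [32.05 kHz, 72.25 kHz]: 33.2 kHz, 39.5 kHz, 69.55 kHz.

33.2 kHz, 39.5 kHz, 69.55 kHz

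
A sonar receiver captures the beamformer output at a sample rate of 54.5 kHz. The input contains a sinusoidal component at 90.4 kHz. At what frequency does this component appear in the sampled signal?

18.6 kHz

90.4 kHz mod fs = 35.9 kHz.
35.9 kHz > fs/2 = 27.25 kHz, folds to fs − 35.9 kHz = 18.6 kHz.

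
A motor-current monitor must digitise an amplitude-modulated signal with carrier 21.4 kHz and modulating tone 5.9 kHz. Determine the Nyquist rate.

54.6 kHz

AM sidebands sit at fc ± fm = 15.5 kHz and 27.3 kHz.
Highest-frequency component: 27.3 kHz.
Nyquist rate = 2 × 27.3 kHz = 54.6 kHz.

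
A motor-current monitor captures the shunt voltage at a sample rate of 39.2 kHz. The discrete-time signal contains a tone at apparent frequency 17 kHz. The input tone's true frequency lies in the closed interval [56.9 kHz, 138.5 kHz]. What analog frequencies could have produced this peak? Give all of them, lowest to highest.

Frequencies that alias to 17 kHz are k·fs ± 17 kHz for integer k ≥ 0.
k=0: 17 kHz.
k=1: 22.2 kHz, 56.2 kHz.
k=2: 61.4 kHz, 95.4 kHz.
k=3: 100.6 kHz, 134.6 kHz.
k=4: 139.8 kHz, 173.8 kHz.
Within [56.9 kHz, 138.5 kHz]: 61.4 kHz, 95.4 kHz, 100.6 kHz, 134.6 kHz.

61.4 kHz, 95.4 kHz, 100.6 kHz, 134.6 kHz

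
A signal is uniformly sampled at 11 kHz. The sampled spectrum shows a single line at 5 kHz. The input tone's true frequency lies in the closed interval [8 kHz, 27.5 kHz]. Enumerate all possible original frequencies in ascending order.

16 kHz, 17 kHz, 27 kHz

Frequencies that alias to 5 kHz are k·fs ± 5 kHz for integer k ≥ 0.
k=0: 5 kHz.
k=1: 6 kHz, 16 kHz.
k=2: 17 kHz, 27 kHz.
k=3: 28 kHz, 38 kHz.
Within [8 kHz, 27.5 kHz]: 16 kHz, 17 kHz, 27 kHz.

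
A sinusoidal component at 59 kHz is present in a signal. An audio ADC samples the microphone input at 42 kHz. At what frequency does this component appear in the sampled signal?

59 kHz mod fs = 17 kHz.
17 kHz ≤ fs/2 = 21 kHz, appears at 17 kHz.

17 kHz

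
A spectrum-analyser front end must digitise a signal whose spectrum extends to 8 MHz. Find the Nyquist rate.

Nyquist rate = 2 × 8 MHz = 16 MHz.

16 MHz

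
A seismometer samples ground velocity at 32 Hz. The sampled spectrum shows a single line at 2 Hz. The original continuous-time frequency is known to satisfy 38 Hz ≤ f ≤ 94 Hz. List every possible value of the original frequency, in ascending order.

62 Hz, 66 Hz, 94 Hz

Frequencies that alias to 2 Hz are k·fs ± 2 Hz for integer k ≥ 0.
k=0: 2 Hz.
k=1: 30 Hz, 34 Hz.
k=2: 62 Hz, 66 Hz.
k=3: 94 Hz, 98 Hz.
k=4: 126 Hz, 130 Hz.
Within [38 Hz, 94 Hz]: 62 Hz, 66 Hz, 94 Hz.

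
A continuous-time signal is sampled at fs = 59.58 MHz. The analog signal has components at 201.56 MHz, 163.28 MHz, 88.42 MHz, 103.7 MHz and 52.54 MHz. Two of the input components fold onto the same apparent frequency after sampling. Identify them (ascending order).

fs/2 = 29.79 MHz.
201.56 MHz mod fs = 22.82 MHz.
22.82 MHz ≤ fs/2 = 29.79 MHz, appears at 22.82 MHz.
163.28 MHz mod fs = 44.12 MHz.
44.12 MHz > fs/2 = 29.79 MHz, folds to fs − 44.12 MHz = 15.46 MHz.
88.42 MHz mod fs = 28.84 MHz.
28.84 MHz ≤ fs/2 = 29.79 MHz, appears at 28.84 MHz.
103.7 MHz mod fs = 44.12 MHz.
44.12 MHz > fs/2 = 29.79 MHz, folds to fs − 44.12 MHz = 15.46 MHz.
52.54 MHz > fs/2 = 29.79 MHz, folds to fs − 52.54 MHz = 7.04 MHz.
103.7 MHz and 163.28 MHz both map to 15.46 MHz.

103.7 MHz, 163.28 MHz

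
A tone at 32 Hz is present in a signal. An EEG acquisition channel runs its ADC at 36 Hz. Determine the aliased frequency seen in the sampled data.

4 Hz

32 Hz > fs/2 = 18 Hz, folds to fs − 32 Hz = 4 Hz.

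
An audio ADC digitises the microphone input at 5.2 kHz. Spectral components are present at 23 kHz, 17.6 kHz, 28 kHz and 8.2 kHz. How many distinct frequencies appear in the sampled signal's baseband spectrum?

fs/2 = 2.6 kHz.
23 kHz mod fs = 2.2 kHz.
2.2 kHz ≤ fs/2 = 2.6 kHz, appears at 2.2 kHz.
17.6 kHz mod fs = 2 kHz.
2 kHz ≤ fs/2 = 2.6 kHz, appears at 2 kHz.
28 kHz mod fs = 2 kHz.
2 kHz ≤ fs/2 = 2.6 kHz, appears at 2 kHz.
8.2 kHz mod fs = 3 kHz.
3 kHz > fs/2 = 2.6 kHz, folds to fs − 3 kHz = 2.2 kHz.
Distinct values: {2 kHz, 2.2 kHz} → 2.

2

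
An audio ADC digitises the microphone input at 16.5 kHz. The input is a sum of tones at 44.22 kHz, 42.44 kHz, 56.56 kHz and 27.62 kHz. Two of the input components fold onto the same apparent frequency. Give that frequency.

fs/2 = 8.25 kHz.
44.22 kHz mod fs = 11.22 kHz.
11.22 kHz > fs/2 = 8.25 kHz, folds to fs − 11.22 kHz = 5.28 kHz.
42.44 kHz mod fs = 9.44 kHz.
9.44 kHz > fs/2 = 8.25 kHz, folds to fs − 9.44 kHz = 7.06 kHz.
56.56 kHz mod fs = 7.06 kHz.
7.06 kHz ≤ fs/2 = 8.25 kHz, appears at 7.06 kHz.
27.62 kHz mod fs = 11.12 kHz.
11.12 kHz > fs/2 = 8.25 kHz, folds to fs − 11.12 kHz = 5.38 kHz.
42.44 kHz and 56.56 kHz both map to 7.06 kHz.

7.06 kHz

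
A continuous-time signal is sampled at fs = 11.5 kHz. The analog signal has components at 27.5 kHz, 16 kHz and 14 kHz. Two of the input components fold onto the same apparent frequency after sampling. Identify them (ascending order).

fs/2 = 5.75 kHz.
27.5 kHz mod fs = 4.5 kHz.
4.5 kHz ≤ fs/2 = 5.75 kHz, appears at 4.5 kHz.
16 kHz mod fs = 4.5 kHz.
4.5 kHz ≤ fs/2 = 5.75 kHz, appears at 4.5 kHz.
14 kHz mod fs = 2.5 kHz.
2.5 kHz ≤ fs/2 = 5.75 kHz, appears at 2.5 kHz.
16 kHz and 27.5 kHz both map to 4.5 kHz.

16 kHz, 27.5 kHz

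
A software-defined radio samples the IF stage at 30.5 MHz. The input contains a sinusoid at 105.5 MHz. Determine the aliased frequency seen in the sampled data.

105.5 MHz mod fs = 14 MHz.
14 MHz ≤ fs/2 = 15.25 MHz, appears at 14 MHz.

14 MHz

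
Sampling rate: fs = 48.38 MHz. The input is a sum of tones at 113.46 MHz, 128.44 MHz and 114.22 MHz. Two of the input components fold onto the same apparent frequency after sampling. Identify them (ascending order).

113.46 MHz, 128.44 MHz

fs/2 = 24.19 MHz.
113.46 MHz mod fs = 16.7 MHz.
16.7 MHz ≤ fs/2 = 24.19 MHz, appears at 16.7 MHz.
128.44 MHz mod fs = 31.68 MHz.
31.68 MHz > fs/2 = 24.19 MHz, folds to fs − 31.68 MHz = 16.7 MHz.
114.22 MHz mod fs = 17.46 MHz.
17.46 MHz ≤ fs/2 = 24.19 MHz, appears at 17.46 MHz.
113.46 MHz and 128.44 MHz both map to 16.7 MHz.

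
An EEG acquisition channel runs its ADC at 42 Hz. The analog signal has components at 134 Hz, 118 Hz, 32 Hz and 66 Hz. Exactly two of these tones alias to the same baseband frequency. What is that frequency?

8 Hz

fs/2 = 21 Hz.
134 Hz mod fs = 8 Hz.
8 Hz ≤ fs/2 = 21 Hz, appears at 8 Hz.
118 Hz mod fs = 34 Hz.
34 Hz > fs/2 = 21 Hz, folds to fs − 34 Hz = 8 Hz.
32 Hz > fs/2 = 21 Hz, folds to fs − 32 Hz = 10 Hz.
66 Hz mod fs = 24 Hz.
24 Hz > fs/2 = 21 Hz, folds to fs − 24 Hz = 18 Hz.
118 Hz and 134 Hz both map to 8 Hz.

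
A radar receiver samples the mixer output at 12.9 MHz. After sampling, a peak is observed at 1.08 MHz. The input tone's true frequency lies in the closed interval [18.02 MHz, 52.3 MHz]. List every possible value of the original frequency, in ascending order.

24.72 MHz, 26.88 MHz, 37.62 MHz, 39.78 MHz, 50.52 MHz

Frequencies that alias to 1.08 MHz are k·fs ± 1.08 MHz for integer k ≥ 0.
k=0: 1.08 MHz.
k=1: 11.82 MHz, 13.98 MHz.
k=2: 24.72 MHz, 26.88 MHz.
k=3: 37.62 MHz, 39.78 MHz.
k=4: 50.52 MHz, 52.68 MHz.
k=5: 63.42 MHz, 65.58 MHz.
Within [18.02 MHz, 52.3 MHz]: 24.72 MHz, 26.88 MHz, 37.62 MHz, 39.78 MHz, 50.52 MHz.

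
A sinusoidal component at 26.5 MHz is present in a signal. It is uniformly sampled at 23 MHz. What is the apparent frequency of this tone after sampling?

3.5 MHz

26.5 MHz mod fs = 3.5 MHz.
3.5 MHz ≤ fs/2 = 11.5 MHz, appears at 3.5 MHz.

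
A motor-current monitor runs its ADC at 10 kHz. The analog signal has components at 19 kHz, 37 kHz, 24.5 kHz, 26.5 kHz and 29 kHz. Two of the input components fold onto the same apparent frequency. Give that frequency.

fs/2 = 5 kHz.
19 kHz mod fs = 9 kHz.
9 kHz > fs/2 = 5 kHz, folds to fs − 9 kHz = 1 kHz.
37 kHz mod fs = 7 kHz.
7 kHz > fs/2 = 5 kHz, folds to fs − 7 kHz = 3 kHz.
24.5 kHz mod fs = 4.5 kHz.
4.5 kHz ≤ fs/2 = 5 kHz, appears at 4.5 kHz.
26.5 kHz mod fs = 6.5 kHz.
6.5 kHz > fs/2 = 5 kHz, folds to fs − 6.5 kHz = 3.5 kHz.
29 kHz mod fs = 9 kHz.
9 kHz > fs/2 = 5 kHz, folds to fs − 9 kHz = 1 kHz.
19 kHz and 29 kHz both map to 1 kHz.

1 kHz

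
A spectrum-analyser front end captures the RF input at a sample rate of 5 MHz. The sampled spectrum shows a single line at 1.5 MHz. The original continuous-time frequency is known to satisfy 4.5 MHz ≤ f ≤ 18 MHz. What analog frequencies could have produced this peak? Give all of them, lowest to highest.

6.5 MHz, 8.5 MHz, 11.5 MHz, 13.5 MHz, 16.5 MHz

Frequencies that alias to 1.5 MHz are k·fs ± 1.5 MHz for integer k ≥ 0.
k=0: 1.5 MHz.
k=1: 3.5 MHz, 6.5 MHz.
k=2: 8.5 MHz, 11.5 MHz.
k=3: 13.5 MHz, 16.5 MHz.
k=4: 18.5 MHz, 21.5 MHz.
Within [4.5 MHz, 18 MHz]: 6.5 MHz, 8.5 MHz, 11.5 MHz, 13.5 MHz, 16.5 MHz.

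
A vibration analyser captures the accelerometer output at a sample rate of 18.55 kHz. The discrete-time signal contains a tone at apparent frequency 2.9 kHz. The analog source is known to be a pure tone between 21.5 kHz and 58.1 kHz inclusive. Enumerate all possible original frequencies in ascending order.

Frequencies that alias to 2.9 kHz are k·fs ± 2.9 kHz for integer k ≥ 0.
k=0: 2.9 kHz.
k=1: 15.65 kHz, 21.45 kHz.
k=2: 34.2 kHz, 40 kHz.
k=3: 52.75 kHz, 58.55 kHz.
k=4: 71.3 kHz, 77.1 kHz.
Within [21.5 kHz, 58.1 kHz]: 34.2 kHz, 40 kHz, 52.75 kHz.

34.2 kHz, 40 kHz, 52.75 kHz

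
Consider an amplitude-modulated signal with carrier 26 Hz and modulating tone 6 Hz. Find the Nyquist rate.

64 Hz

AM sidebands sit at fc ± fm = 20 Hz and 32 Hz.
Highest-frequency component: 32 Hz.
Nyquist rate = 2 × 32 Hz = 64 Hz.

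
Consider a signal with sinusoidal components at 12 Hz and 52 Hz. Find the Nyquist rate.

Highest-frequency component: 52 Hz.
Nyquist rate = 2 × 52 Hz = 104 Hz.

104 Hz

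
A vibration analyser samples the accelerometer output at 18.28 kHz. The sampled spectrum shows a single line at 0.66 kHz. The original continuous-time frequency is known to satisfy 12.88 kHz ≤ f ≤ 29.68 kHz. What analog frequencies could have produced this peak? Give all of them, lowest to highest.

17.62 kHz, 18.94 kHz

Frequencies that alias to 0.66 kHz are k·fs ± 0.66 kHz for integer k ≥ 0.
k=0: 0.66 kHz.
k=1: 17.62 kHz, 18.94 kHz.
k=2: 35.9 kHz, 37.22 kHz.
Within [12.88 kHz, 29.68 kHz]: 17.62 kHz, 18.94 kHz.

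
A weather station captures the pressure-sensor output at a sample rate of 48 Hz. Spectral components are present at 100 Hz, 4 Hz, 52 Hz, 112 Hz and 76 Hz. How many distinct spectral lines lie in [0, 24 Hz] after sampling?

fs/2 = 24 Hz.
100 Hz mod fs = 4 Hz.
4 Hz ≤ fs/2 = 24 Hz, appears at 4 Hz.
4 Hz ≤ fs/2 = 24 Hz, passes unchanged.
52 Hz mod fs = 4 Hz.
4 Hz ≤ fs/2 = 24 Hz, appears at 4 Hz.
112 Hz mod fs = 16 Hz.
16 Hz ≤ fs/2 = 24 Hz, appears at 16 Hz.
76 Hz mod fs = 28 Hz.
28 Hz > fs/2 = 24 Hz, folds to fs − 28 Hz = 20 Hz.
Distinct values: {4 Hz, 16 Hz, 20 Hz} → 3.

3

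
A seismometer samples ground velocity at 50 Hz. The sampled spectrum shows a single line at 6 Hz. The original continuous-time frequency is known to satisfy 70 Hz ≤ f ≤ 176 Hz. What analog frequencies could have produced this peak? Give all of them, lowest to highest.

Frequencies that alias to 6 Hz are k·fs ± 6 Hz for integer k ≥ 0.
k=0: 6 Hz.
k=1: 44 Hz, 56 Hz.
k=2: 94 Hz, 106 Hz.
k=3: 144 Hz, 156 Hz.
k=4: 194 Hz, 206 Hz.
Within [70 Hz, 176 Hz]: 94 Hz, 106 Hz, 144 Hz, 156 Hz.

94 Hz, 106 Hz, 144 Hz, 156 Hz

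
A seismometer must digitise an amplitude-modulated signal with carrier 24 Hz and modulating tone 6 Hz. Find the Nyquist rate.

60 Hz

AM sidebands sit at fc ± fm = 18 Hz and 30 Hz.
Highest-frequency component: 30 Hz.
Nyquist rate = 2 × 30 Hz = 60 Hz.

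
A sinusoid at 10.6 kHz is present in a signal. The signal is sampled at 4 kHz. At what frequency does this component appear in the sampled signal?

10.6 kHz mod fs = 2.6 kHz.
2.6 kHz > fs/2 = 2 kHz, folds to fs − 2.6 kHz = 1.4 kHz.

1.4 kHz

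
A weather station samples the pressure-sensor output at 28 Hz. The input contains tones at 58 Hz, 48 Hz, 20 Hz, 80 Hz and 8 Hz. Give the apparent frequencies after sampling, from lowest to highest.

2 Hz, 4 Hz, 8 Hz

fs/2 = 14 Hz.
58 Hz mod fs = 2 Hz.
2 Hz ≤ fs/2 = 14 Hz, appears at 2 Hz.
48 Hz mod fs = 20 Hz.
20 Hz > fs/2 = 14 Hz, folds to fs − 20 Hz = 8 Hz.
20 Hz > fs/2 = 14 Hz, folds to fs − 20 Hz = 8 Hz.
80 Hz mod fs = 24 Hz.
24 Hz > fs/2 = 14 Hz, folds to fs − 24 Hz = 4 Hz.
8 Hz ≤ fs/2 = 14 Hz, passes unchanged.
Distinct values: {2 Hz, 4 Hz, 8 Hz}.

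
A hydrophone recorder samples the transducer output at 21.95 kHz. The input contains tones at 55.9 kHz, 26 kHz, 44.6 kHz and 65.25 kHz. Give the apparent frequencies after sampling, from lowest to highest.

fs/2 = 10.975 kHz.
55.9 kHz mod fs = 12 kHz.
12 kHz > fs/2 = 10.975 kHz, folds to fs − 12 kHz = 9.95 kHz.
26 kHz mod fs = 4.05 kHz.
4.05 kHz ≤ fs/2 = 10.975 kHz, appears at 4.05 kHz.
44.6 kHz mod fs = 0.7 kHz.
0.7 kHz ≤ fs/2 = 10.975 kHz, appears at 0.7 kHz.
65.25 kHz mod fs = 21.35 kHz.
21.35 kHz > fs/2 = 10.975 kHz, folds to fs − 21.35 kHz = 0.6 kHz.
Distinct values: {0.6 kHz, 0.7 kHz, 4.05 kHz, 9.95 kHz}.

0.6 kHz, 0.7 kHz, 4.05 kHz, 9.95 kHz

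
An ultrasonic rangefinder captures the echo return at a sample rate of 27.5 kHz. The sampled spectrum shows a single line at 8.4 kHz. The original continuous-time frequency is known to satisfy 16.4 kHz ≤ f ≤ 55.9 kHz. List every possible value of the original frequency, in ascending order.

Frequencies that alias to 8.4 kHz are k·fs ± 8.4 kHz for integer k ≥ 0.
k=0: 8.4 kHz.
k=1: 19.1 kHz, 35.9 kHz.
k=2: 46.6 kHz, 63.4 kHz.
k=3: 74.1 kHz, 90.9 kHz.
Within [16.4 kHz, 55.9 kHz]: 19.1 kHz, 35.9 kHz, 46.6 kHz.

19.1 kHz, 35.9 kHz, 46.6 kHz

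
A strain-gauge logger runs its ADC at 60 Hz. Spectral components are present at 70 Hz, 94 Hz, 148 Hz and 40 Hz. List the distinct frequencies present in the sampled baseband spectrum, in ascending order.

fs/2 = 30 Hz.
70 Hz mod fs = 10 Hz.
10 Hz ≤ fs/2 = 30 Hz, appears at 10 Hz.
94 Hz mod fs = 34 Hz.
34 Hz > fs/2 = 30 Hz, folds to fs − 34 Hz = 26 Hz.
148 Hz mod fs = 28 Hz.
28 Hz ≤ fs/2 = 30 Hz, appears at 28 Hz.
40 Hz > fs/2 = 30 Hz, folds to fs − 40 Hz = 20 Hz.
Distinct values: {10 Hz, 20 Hz, 26 Hz, 28 Hz}.

10 Hz, 20 Hz, 26 Hz, 28 Hz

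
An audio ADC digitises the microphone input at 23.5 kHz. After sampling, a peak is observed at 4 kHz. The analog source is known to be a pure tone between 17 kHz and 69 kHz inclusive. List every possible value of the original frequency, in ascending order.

Frequencies that alias to 4 kHz are k·fs ± 4 kHz for integer k ≥ 0.
k=0: 4 kHz.
k=1: 19.5 kHz, 27.5 kHz.
k=2: 43 kHz, 51 kHz.
k=3: 66.5 kHz, 74.5 kHz.
k=4: 90 kHz, 98 kHz.
Within [17 kHz, 69 kHz]: 19.5 kHz, 27.5 kHz, 43 kHz, 51 kHz, 66.5 kHz.

19.5 kHz, 27.5 kHz, 43 kHz, 51 kHz, 66.5 kHz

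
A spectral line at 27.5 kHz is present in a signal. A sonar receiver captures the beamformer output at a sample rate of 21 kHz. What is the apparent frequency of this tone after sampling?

27.5 kHz mod fs = 6.5 kHz.
6.5 kHz ≤ fs/2 = 10.5 kHz, appears at 6.5 kHz.

6.5 kHz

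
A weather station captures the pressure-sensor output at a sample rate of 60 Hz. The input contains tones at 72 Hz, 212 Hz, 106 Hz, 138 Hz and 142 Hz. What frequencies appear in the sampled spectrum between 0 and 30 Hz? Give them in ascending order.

12 Hz, 14 Hz, 18 Hz, 22 Hz, 28 Hz

fs/2 = 30 Hz.
72 Hz mod fs = 12 Hz.
12 Hz ≤ fs/2 = 30 Hz, appears at 12 Hz.
212 Hz mod fs = 32 Hz.
32 Hz > fs/2 = 30 Hz, folds to fs − 32 Hz = 28 Hz.
106 Hz mod fs = 46 Hz.
46 Hz > fs/2 = 30 Hz, folds to fs − 46 Hz = 14 Hz.
138 Hz mod fs = 18 Hz.
18 Hz ≤ fs/2 = 30 Hz, appears at 18 Hz.
142 Hz mod fs = 22 Hz.
22 Hz ≤ fs/2 = 30 Hz, appears at 22 Hz.
Distinct values: {12 Hz, 14 Hz, 18 Hz, 22 Hz, 28 Hz}.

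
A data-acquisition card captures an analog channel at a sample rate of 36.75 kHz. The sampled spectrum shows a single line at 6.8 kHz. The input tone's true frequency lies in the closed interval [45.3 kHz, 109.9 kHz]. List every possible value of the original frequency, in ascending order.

Frequencies that alias to 6.8 kHz are k·fs ± 6.8 kHz for integer k ≥ 0.
k=0: 6.8 kHz.
k=1: 29.95 kHz, 43.55 kHz.
k=2: 66.7 kHz, 80.3 kHz.
k=3: 103.45 kHz, 117.05 kHz.
k=4: 140.2 kHz, 153.8 kHz.
Within [45.3 kHz, 109.9 kHz]: 66.7 kHz, 80.3 kHz, 103.45 kHz.

66.7 kHz, 80.3 kHz, 103.45 kHz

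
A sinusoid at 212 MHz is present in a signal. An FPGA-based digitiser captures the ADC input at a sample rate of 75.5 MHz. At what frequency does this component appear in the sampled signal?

212 MHz mod fs = 61 MHz.
61 MHz > fs/2 = 37.75 MHz, folds to fs − 61 MHz = 14.5 MHz.

14.5 MHz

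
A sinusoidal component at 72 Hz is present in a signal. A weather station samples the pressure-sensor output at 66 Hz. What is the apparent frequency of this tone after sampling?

6 Hz

72 Hz mod fs = 6 Hz.
6 Hz ≤ fs/2 = 33 Hz, appears at 6 Hz.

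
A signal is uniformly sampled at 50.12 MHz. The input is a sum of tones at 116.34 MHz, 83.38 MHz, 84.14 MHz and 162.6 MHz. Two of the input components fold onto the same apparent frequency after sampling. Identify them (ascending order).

84.14 MHz, 116.34 MHz

fs/2 = 25.06 MHz.
116.34 MHz mod fs = 16.1 MHz.
16.1 MHz ≤ fs/2 = 25.06 MHz, appears at 16.1 MHz.
83.38 MHz mod fs = 33.26 MHz.
33.26 MHz > fs/2 = 25.06 MHz, folds to fs − 33.26 MHz = 16.86 MHz.
84.14 MHz mod fs = 34.02 MHz.
34.02 MHz > fs/2 = 25.06 MHz, folds to fs − 34.02 MHz = 16.1 MHz.
162.6 MHz mod fs = 12.24 MHz.
12.24 MHz ≤ fs/2 = 25.06 MHz, appears at 12.24 MHz.
84.14 MHz and 116.34 MHz both map to 16.1 MHz.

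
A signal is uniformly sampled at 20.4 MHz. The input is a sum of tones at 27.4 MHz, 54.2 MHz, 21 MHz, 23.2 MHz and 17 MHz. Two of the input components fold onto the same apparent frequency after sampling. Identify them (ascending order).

fs/2 = 10.2 MHz.
27.4 MHz mod fs = 7 MHz.
7 MHz ≤ fs/2 = 10.2 MHz, appears at 7 MHz.
54.2 MHz mod fs = 13.4 MHz.
13.4 MHz > fs/2 = 10.2 MHz, folds to fs − 13.4 MHz = 7 MHz.
21 MHz mod fs = 0.6 MHz.
0.6 MHz ≤ fs/2 = 10.2 MHz, appears at 0.6 MHz.
23.2 MHz mod fs = 2.8 MHz.
2.8 MHz ≤ fs/2 = 10.2 MHz, appears at 2.8 MHz.
17 MHz > fs/2 = 10.2 MHz, folds to fs − 17 MHz = 3.4 MHz.
27.4 MHz and 54.2 MHz both map to 7 MHz.

27.4 MHz, 54.2 MHz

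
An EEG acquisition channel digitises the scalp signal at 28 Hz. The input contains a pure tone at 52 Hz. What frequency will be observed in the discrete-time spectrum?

4 Hz

52 Hz mod fs = 24 Hz.
24 Hz > fs/2 = 14 Hz, folds to fs − 24 Hz = 4 Hz.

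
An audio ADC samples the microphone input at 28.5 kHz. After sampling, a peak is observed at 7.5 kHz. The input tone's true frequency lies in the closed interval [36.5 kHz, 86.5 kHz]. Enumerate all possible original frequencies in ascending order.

49.5 kHz, 64.5 kHz, 78 kHz

Frequencies that alias to 7.5 kHz are k·fs ± 7.5 kHz for integer k ≥ 0.
k=0: 7.5 kHz.
k=1: 21 kHz, 36 kHz.
k=2: 49.5 kHz, 64.5 kHz.
k=3: 78 kHz, 93 kHz.
k=4: 106.5 kHz, 121.5 kHz.
Within [36.5 kHz, 86.5 kHz]: 49.5 kHz, 64.5 kHz, 78 kHz.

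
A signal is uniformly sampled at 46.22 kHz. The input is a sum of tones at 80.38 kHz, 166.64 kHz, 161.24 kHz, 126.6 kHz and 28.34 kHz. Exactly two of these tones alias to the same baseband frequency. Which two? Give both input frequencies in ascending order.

80.38 kHz, 126.6 kHz

fs/2 = 23.11 kHz.
80.38 kHz mod fs = 34.16 kHz.
34.16 kHz > fs/2 = 23.11 kHz, folds to fs − 34.16 kHz = 12.06 kHz.
166.64 kHz mod fs = 27.98 kHz.
27.98 kHz > fs/2 = 23.11 kHz, folds to fs − 27.98 kHz = 18.24 kHz.
161.24 kHz mod fs = 22.58 kHz.
22.58 kHz ≤ fs/2 = 23.11 kHz, appears at 22.58 kHz.
126.6 kHz mod fs = 34.16 kHz.
34.16 kHz > fs/2 = 23.11 kHz, folds to fs − 34.16 kHz = 12.06 kHz.
28.34 kHz > fs/2 = 23.11 kHz, folds to fs − 28.34 kHz = 17.88 kHz.
80.38 kHz and 126.6 kHz both map to 12.06 kHz.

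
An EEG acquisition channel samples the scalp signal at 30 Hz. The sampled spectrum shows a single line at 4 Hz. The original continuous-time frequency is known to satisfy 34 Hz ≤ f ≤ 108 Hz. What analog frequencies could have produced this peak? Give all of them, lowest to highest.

Frequencies that alias to 4 Hz are k·fs ± 4 Hz for integer k ≥ 0.
k=0: 4 Hz.
k=1: 26 Hz, 34 Hz.
k=2: 56 Hz, 64 Hz.
k=3: 86 Hz, 94 Hz.
k=4: 116 Hz, 124 Hz.
Within [34 Hz, 108 Hz]: 34 Hz, 56 Hz, 64 Hz, 86 Hz, 94 Hz.

34 Hz, 56 Hz, 64 Hz, 86 Hz, 94 Hz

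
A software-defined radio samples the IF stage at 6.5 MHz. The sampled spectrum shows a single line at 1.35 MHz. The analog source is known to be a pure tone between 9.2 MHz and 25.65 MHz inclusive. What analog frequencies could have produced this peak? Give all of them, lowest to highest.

Frequencies that alias to 1.35 MHz are k·fs ± 1.35 MHz for integer k ≥ 0.
k=0: 1.35 MHz.
k=1: 5.15 MHz, 7.85 MHz.
k=2: 11.65 MHz, 14.35 MHz.
k=3: 18.15 MHz, 20.85 MHz.
k=4: 24.65 MHz, 27.35 MHz.
k=5: 31.15 MHz, 33.85 MHz.
Within [9.2 MHz, 25.65 MHz]: 11.65 MHz, 14.35 MHz, 18.15 MHz, 20.85 MHz, 24.65 MHz.

11.65 MHz, 14.35 MHz, 18.15 MHz, 20.85 MHz, 24.65 MHz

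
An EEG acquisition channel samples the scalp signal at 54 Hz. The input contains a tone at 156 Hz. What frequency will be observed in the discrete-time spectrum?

6 Hz

156 Hz mod fs = 48 Hz.
48 Hz > fs/2 = 27 Hz, folds to fs − 48 Hz = 6 Hz.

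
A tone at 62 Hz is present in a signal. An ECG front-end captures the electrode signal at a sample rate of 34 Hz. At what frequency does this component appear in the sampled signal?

6 Hz

62 Hz mod fs = 28 Hz.
28 Hz > fs/2 = 17 Hz, folds to fs − 28 Hz = 6 Hz.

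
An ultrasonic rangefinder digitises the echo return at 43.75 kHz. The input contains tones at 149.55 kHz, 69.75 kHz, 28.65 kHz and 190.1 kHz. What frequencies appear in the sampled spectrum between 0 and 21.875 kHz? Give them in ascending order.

15.1 kHz, 17.75 kHz, 18.3 kHz

fs/2 = 21.875 kHz.
149.55 kHz mod fs = 18.3 kHz.
18.3 kHz ≤ fs/2 = 21.875 kHz, appears at 18.3 kHz.
69.75 kHz mod fs = 26 kHz.
26 kHz > fs/2 = 21.875 kHz, folds to fs − 26 kHz = 17.75 kHz.
28.65 kHz > fs/2 = 21.875 kHz, folds to fs − 28.65 kHz = 15.1 kHz.
190.1 kHz mod fs = 15.1 kHz.
15.1 kHz ≤ fs/2 = 21.875 kHz, appears at 15.1 kHz.
Distinct values: {15.1 kHz, 17.75 kHz, 18.3 kHz}.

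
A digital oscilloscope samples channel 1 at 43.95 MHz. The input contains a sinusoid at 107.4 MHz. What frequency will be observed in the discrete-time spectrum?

19.5 MHz

107.4 MHz mod fs = 19.5 MHz.
19.5 MHz ≤ fs/2 = 21.975 MHz, appears at 19.5 MHz.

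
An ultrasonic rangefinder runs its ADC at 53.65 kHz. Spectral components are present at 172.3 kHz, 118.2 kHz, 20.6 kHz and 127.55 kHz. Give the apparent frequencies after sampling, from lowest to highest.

fs/2 = 26.825 kHz.
172.3 kHz mod fs = 11.35 kHz.
11.35 kHz ≤ fs/2 = 26.825 kHz, appears at 11.35 kHz.
118.2 kHz mod fs = 10.9 kHz.
10.9 kHz ≤ fs/2 = 26.825 kHz, appears at 10.9 kHz.
20.6 kHz ≤ fs/2 = 26.825 kHz, passes unchanged.
127.55 kHz mod fs = 20.25 kHz.
20.25 kHz ≤ fs/2 = 26.825 kHz, appears at 20.25 kHz.
Distinct values: {10.9 kHz, 11.35 kHz, 20.25 kHz, 20.6 kHz}.

10.9 kHz, 11.35 kHz, 20.25 kHz, 20.6 kHz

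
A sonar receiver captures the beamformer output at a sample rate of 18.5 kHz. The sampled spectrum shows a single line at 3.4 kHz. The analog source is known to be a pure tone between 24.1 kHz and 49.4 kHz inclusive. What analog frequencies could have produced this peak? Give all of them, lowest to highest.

33.6 kHz, 40.4 kHz

Frequencies that alias to 3.4 kHz are k·fs ± 3.4 kHz for integer k ≥ 0.
k=0: 3.4 kHz.
k=1: 15.1 kHz, 21.9 kHz.
k=2: 33.6 kHz, 40.4 kHz.
k=3: 52.1 kHz, 58.9 kHz.
Within [24.1 kHz, 49.4 kHz]: 33.6 kHz, 40.4 kHz.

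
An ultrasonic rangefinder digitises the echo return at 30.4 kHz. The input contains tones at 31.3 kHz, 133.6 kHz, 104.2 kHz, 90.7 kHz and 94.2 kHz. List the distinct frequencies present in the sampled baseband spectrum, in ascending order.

0.5 kHz, 0.9 kHz, 3 kHz, 12 kHz, 13 kHz

fs/2 = 15.2 kHz.
31.3 kHz mod fs = 0.9 kHz.
0.9 kHz ≤ fs/2 = 15.2 kHz, appears at 0.9 kHz.
133.6 kHz mod fs = 12 kHz.
12 kHz ≤ fs/2 = 15.2 kHz, appears at 12 kHz.
104.2 kHz mod fs = 13 kHz.
13 kHz ≤ fs/2 = 15.2 kHz, appears at 13 kHz.
90.7 kHz mod fs = 29.9 kHz.
29.9 kHz > fs/2 = 15.2 kHz, folds to fs − 29.9 kHz = 0.5 kHz.
94.2 kHz mod fs = 3 kHz.
3 kHz ≤ fs/2 = 15.2 kHz, appears at 3 kHz.
Distinct values: {0.5 kHz, 0.9 kHz, 3 kHz, 12 kHz, 13 kHz}.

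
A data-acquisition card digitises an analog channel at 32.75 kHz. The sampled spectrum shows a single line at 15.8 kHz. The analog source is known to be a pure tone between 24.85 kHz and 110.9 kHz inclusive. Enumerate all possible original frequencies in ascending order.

Frequencies that alias to 15.8 kHz are k·fs ± 15.8 kHz for integer k ≥ 0.
k=0: 15.8 kHz.
k=1: 16.95 kHz, 48.55 kHz.
k=2: 49.7 kHz, 81.3 kHz.
k=3: 82.45 kHz, 114.05 kHz.
k=4: 115.2 kHz, 146.8 kHz.
Within [24.85 kHz, 110.9 kHz]: 48.55 kHz, 49.7 kHz, 81.3 kHz, 82.45 kHz.

48.55 kHz, 49.7 kHz, 81.3 kHz, 82.45 kHz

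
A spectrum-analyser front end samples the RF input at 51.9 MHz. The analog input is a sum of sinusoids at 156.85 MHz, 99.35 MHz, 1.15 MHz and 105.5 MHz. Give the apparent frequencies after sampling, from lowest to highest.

fs/2 = 25.95 MHz.
156.85 MHz mod fs = 1.15 MHz.
1.15 MHz ≤ fs/2 = 25.95 MHz, appears at 1.15 MHz.
99.35 MHz mod fs = 47.45 MHz.
47.45 MHz > fs/2 = 25.95 MHz, folds to fs − 47.45 MHz = 4.45 MHz.
1.15 MHz ≤ fs/2 = 25.95 MHz, passes unchanged.
105.5 MHz mod fs = 1.7 MHz.
1.7 MHz ≤ fs/2 = 25.95 MHz, appears at 1.7 MHz.
Distinct values: {1.15 MHz, 1.7 MHz, 4.45 MHz}.

1.15 MHz, 1.7 MHz, 4.45 MHz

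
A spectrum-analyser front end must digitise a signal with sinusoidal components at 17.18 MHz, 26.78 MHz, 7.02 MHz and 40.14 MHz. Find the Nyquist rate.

80.28 MHz

Highest-frequency component: 40.14 MHz.
Nyquist rate = 2 × 40.14 MHz = 80.28 MHz.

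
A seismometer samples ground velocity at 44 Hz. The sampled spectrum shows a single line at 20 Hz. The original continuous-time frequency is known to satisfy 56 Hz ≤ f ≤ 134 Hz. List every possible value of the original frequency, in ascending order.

64 Hz, 68 Hz, 108 Hz, 112 Hz

Frequencies that alias to 20 Hz are k·fs ± 20 Hz for integer k ≥ 0.
k=0: 20 Hz.
k=1: 24 Hz, 64 Hz.
k=2: 68 Hz, 108 Hz.
k=3: 112 Hz, 152 Hz.
k=4: 156 Hz, 196 Hz.
Within [56 Hz, 134 Hz]: 64 Hz, 68 Hz, 108 Hz, 112 Hz.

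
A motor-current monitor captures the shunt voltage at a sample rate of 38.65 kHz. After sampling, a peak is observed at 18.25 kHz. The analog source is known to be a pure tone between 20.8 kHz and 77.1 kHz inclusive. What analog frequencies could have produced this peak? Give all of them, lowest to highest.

56.9 kHz, 59.05 kHz

Frequencies that alias to 18.25 kHz are k·fs ± 18.25 kHz for integer k ≥ 0.
k=0: 18.25 kHz.
k=1: 20.4 kHz, 56.9 kHz.
k=2: 59.05 kHz, 95.55 kHz.
k=3: 97.7 kHz, 134.2 kHz.
Within [20.8 kHz, 77.1 kHz]: 56.9 kHz, 59.05 kHz.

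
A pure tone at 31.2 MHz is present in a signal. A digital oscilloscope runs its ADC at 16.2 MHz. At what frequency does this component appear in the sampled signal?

31.2 MHz mod fs = 15 MHz.
15 MHz > fs/2 = 8.1 MHz, folds to fs − 15 MHz = 1.2 MHz.

1.2 MHz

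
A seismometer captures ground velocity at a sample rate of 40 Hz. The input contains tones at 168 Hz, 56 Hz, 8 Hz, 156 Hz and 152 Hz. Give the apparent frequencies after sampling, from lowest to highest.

fs/2 = 20 Hz.
168 Hz mod fs = 8 Hz.
8 Hz ≤ fs/2 = 20 Hz, appears at 8 Hz.
56 Hz mod fs = 16 Hz.
16 Hz ≤ fs/2 = 20 Hz, appears at 16 Hz.
8 Hz ≤ fs/2 = 20 Hz, passes unchanged.
156 Hz mod fs = 36 Hz.
36 Hz > fs/2 = 20 Hz, folds to fs − 36 Hz = 4 Hz.
152 Hz mod fs = 32 Hz.
32 Hz > fs/2 = 20 Hz, folds to fs − 32 Hz = 8 Hz.
Distinct values: {4 Hz, 8 Hz, 16 Hz}.

4 Hz, 8 Hz, 16 Hz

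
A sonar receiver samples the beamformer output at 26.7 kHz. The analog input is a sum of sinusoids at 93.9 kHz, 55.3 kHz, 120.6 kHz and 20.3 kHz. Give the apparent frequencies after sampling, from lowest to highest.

1.9 kHz, 6.4 kHz, 12.9 kHz

fs/2 = 13.35 kHz.
93.9 kHz mod fs = 13.8 kHz.
13.8 kHz > fs/2 = 13.35 kHz, folds to fs − 13.8 kHz = 12.9 kHz.
55.3 kHz mod fs = 1.9 kHz.
1.9 kHz ≤ fs/2 = 13.35 kHz, appears at 1.9 kHz.
120.6 kHz mod fs = 13.8 kHz.
13.8 kHz > fs/2 = 13.35 kHz, folds to fs − 13.8 kHz = 12.9 kHz.
20.3 kHz > fs/2 = 13.35 kHz, folds to fs − 20.3 kHz = 6.4 kHz.
Distinct values: {1.9 kHz, 6.4 kHz, 12.9 kHz}.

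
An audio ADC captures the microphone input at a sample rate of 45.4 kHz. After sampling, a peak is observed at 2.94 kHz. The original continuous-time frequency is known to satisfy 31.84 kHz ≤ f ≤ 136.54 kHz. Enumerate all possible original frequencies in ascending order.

42.46 kHz, 48.34 kHz, 87.86 kHz, 93.74 kHz, 133.26 kHz

Frequencies that alias to 2.94 kHz are k·fs ± 2.94 kHz for integer k ≥ 0.
k=0: 2.94 kHz.
k=1: 42.46 kHz, 48.34 kHz.
k=2: 87.86 kHz, 93.74 kHz.
k=3: 133.26 kHz, 139.14 kHz.
k=4: 178.66 kHz, 184.54 kHz.
Within [31.84 kHz, 136.54 kHz]: 42.46 kHz, 48.34 kHz, 87.86 kHz, 93.74 kHz, 133.26 kHz.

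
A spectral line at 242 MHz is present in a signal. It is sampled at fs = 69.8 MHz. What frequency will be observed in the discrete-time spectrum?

242 MHz mod fs = 32.6 MHz.
32.6 MHz ≤ fs/2 = 34.9 MHz, appears at 32.6 MHz.

32.6 MHz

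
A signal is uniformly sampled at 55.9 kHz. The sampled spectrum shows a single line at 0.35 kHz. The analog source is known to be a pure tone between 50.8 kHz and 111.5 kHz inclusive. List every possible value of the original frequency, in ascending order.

55.55 kHz, 56.25 kHz, 111.45 kHz

Frequencies that alias to 0.35 kHz are k·fs ± 0.35 kHz for integer k ≥ 0.
k=0: 0.35 kHz.
k=1: 55.55 kHz, 56.25 kHz.
k=2: 111.45 kHz, 112.15 kHz.
k=3: 167.35 kHz, 168.05 kHz.
Within [50.8 kHz, 111.5 kHz]: 55.55 kHz, 56.25 kHz, 111.45 kHz.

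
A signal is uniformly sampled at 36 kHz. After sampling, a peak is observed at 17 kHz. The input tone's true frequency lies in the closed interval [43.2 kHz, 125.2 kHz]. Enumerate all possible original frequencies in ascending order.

Frequencies that alias to 17 kHz are k·fs ± 17 kHz for integer k ≥ 0.
k=0: 17 kHz.
k=1: 19 kHz, 53 kHz.
k=2: 55 kHz, 89 kHz.
k=3: 91 kHz, 125 kHz.
k=4: 127 kHz, 161 kHz.
Within [43.2 kHz, 125.2 kHz]: 53 kHz, 55 kHz, 89 kHz, 91 kHz, 125 kHz.

53 kHz, 55 kHz, 89 kHz, 91 kHz, 125 kHz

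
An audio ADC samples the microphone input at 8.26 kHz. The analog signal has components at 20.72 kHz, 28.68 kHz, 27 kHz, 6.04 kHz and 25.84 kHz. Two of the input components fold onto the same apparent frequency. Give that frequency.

fs/2 = 4.13 kHz.
20.72 kHz mod fs = 4.2 kHz.
4.2 kHz > fs/2 = 4.13 kHz, folds to fs − 4.2 kHz = 4.06 kHz.
28.68 kHz mod fs = 3.9 kHz.
3.9 kHz ≤ fs/2 = 4.13 kHz, appears at 3.9 kHz.
27 kHz mod fs = 2.22 kHz.
2.22 kHz ≤ fs/2 = 4.13 kHz, appears at 2.22 kHz.
6.04 kHz > fs/2 = 4.13 kHz, folds to fs − 6.04 kHz = 2.22 kHz.
25.84 kHz mod fs = 1.06 kHz.
1.06 kHz ≤ fs/2 = 4.13 kHz, appears at 1.06 kHz.
6.04 kHz and 27 kHz both map to 2.22 kHz.

2.22 kHz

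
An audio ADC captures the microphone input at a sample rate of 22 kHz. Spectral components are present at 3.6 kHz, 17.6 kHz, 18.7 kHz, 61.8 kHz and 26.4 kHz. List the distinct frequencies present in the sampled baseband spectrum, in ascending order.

fs/2 = 11 kHz.
3.6 kHz ≤ fs/2 = 11 kHz, passes unchanged.
17.6 kHz > fs/2 = 11 kHz, folds to fs − 17.6 kHz = 4.4 kHz.
18.7 kHz > fs/2 = 11 kHz, folds to fs − 18.7 kHz = 3.3 kHz.
61.8 kHz mod fs = 17.8 kHz.
17.8 kHz > fs/2 = 11 kHz, folds to fs − 17.8 kHz = 4.2 kHz.
26.4 kHz mod fs = 4.4 kHz.
4.4 kHz ≤ fs/2 = 11 kHz, appears at 4.4 kHz.
Distinct values: {3.3 kHz, 3.6 kHz, 4.2 kHz, 4.4 kHz}.

3.3 kHz, 3.6 kHz, 4.2 kHz, 4.4 kHz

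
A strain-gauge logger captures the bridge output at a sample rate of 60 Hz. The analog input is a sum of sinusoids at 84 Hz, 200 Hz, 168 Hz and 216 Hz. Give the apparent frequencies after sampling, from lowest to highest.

12 Hz, 20 Hz, 24 Hz

fs/2 = 30 Hz.
84 Hz mod fs = 24 Hz.
24 Hz ≤ fs/2 = 30 Hz, appears at 24 Hz.
200 Hz mod fs = 20 Hz.
20 Hz ≤ fs/2 = 30 Hz, appears at 20 Hz.
168 Hz mod fs = 48 Hz.
48 Hz > fs/2 = 30 Hz, folds to fs − 48 Hz = 12 Hz.
216 Hz mod fs = 36 Hz.
36 Hz > fs/2 = 30 Hz, folds to fs − 36 Hz = 24 Hz.
Distinct values: {12 Hz, 20 Hz, 24 Hz}.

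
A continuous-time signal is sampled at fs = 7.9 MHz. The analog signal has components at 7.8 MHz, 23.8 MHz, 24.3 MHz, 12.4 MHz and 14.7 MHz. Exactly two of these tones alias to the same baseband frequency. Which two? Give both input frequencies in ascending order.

7.8 MHz, 23.8 MHz

fs/2 = 3.95 MHz.
7.8 MHz > fs/2 = 3.95 MHz, folds to fs − 7.8 MHz = 0.1 MHz.
23.8 MHz mod fs = 0.1 MHz.
0.1 MHz ≤ fs/2 = 3.95 MHz, appears at 0.1 MHz.
24.3 MHz mod fs = 0.6 MHz.
0.6 MHz ≤ fs/2 = 3.95 MHz, appears at 0.6 MHz.
12.4 MHz mod fs = 4.5 MHz.
4.5 MHz > fs/2 = 3.95 MHz, folds to fs − 4.5 MHz = 3.4 MHz.
14.7 MHz mod fs = 6.8 MHz.
6.8 MHz > fs/2 = 3.95 MHz, folds to fs − 6.8 MHz = 1.1 MHz.
7.8 MHz and 23.8 MHz both map to 0.1 MHz.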